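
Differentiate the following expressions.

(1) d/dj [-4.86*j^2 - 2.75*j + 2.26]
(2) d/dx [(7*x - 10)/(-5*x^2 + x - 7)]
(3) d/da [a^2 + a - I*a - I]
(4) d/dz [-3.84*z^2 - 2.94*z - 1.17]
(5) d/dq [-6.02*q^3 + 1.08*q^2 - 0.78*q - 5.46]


(1) = -9.72*j - 2.75
(2) = (-35*x^2 + 7*x + (7*x - 10)*(10*x - 1) - 49)/(5*x^2 - x + 7)^2
(3) = 2*a + 1 - I
(4) = -7.68*z - 2.94
(5) = -18.06*q^2 + 2.16*q - 0.78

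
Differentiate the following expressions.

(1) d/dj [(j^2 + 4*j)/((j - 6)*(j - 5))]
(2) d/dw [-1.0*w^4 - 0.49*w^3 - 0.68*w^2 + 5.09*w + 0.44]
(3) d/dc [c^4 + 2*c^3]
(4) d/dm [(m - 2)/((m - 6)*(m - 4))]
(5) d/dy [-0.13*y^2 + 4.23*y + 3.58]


(1) = 15*(-j^2 + 4*j + 8)/(j^4 - 22*j^3 + 181*j^2 - 660*j + 900)
(2) = -4.0*w^3 - 1.47*w^2 - 1.36*w + 5.09
(3) = c^2*(4*c + 6)
(4) = (-m^2 + 4*m + 4)/(m^4 - 20*m^3 + 148*m^2 - 480*m + 576)
(5) = 4.23 - 0.26*y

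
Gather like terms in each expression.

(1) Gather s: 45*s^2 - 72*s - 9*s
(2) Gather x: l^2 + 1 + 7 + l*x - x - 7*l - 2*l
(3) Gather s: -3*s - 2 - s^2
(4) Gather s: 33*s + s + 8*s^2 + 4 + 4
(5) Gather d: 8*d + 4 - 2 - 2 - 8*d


(1) = 45*s^2 - 81*s
(2) = l^2 - 9*l + x*(l - 1) + 8
(3) = -s^2 - 3*s - 2
(4) = 8*s^2 + 34*s + 8
(5) = 0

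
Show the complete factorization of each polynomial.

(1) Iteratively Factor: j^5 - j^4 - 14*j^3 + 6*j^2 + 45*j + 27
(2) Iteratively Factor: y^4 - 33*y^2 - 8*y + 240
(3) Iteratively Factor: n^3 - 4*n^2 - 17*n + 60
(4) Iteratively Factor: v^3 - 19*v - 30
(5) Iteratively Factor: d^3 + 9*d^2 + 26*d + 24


(1) = (j - 3)*(j^4 + 2*j^3 - 8*j^2 - 18*j - 9) = (j - 3)*(j + 1)*(j^3 + j^2 - 9*j - 9) = (j - 3)*(j + 1)^2*(j^2 - 9) = (j - 3)*(j + 1)^2*(j + 3)*(j - 3)
(2) = (y + 4)*(y^3 - 4*y^2 - 17*y + 60) = (y - 5)*(y + 4)*(y^2 + y - 12) = (y - 5)*(y - 3)*(y + 4)*(y + 4)
(3) = (n + 4)*(n^2 - 8*n + 15) = (n - 3)*(n + 4)*(n - 5)
(4) = (v + 2)*(v^2 - 2*v - 15) = (v - 5)*(v + 2)*(v + 3)
(5) = (d + 4)*(d^2 + 5*d + 6) = (d + 3)*(d + 4)*(d + 2)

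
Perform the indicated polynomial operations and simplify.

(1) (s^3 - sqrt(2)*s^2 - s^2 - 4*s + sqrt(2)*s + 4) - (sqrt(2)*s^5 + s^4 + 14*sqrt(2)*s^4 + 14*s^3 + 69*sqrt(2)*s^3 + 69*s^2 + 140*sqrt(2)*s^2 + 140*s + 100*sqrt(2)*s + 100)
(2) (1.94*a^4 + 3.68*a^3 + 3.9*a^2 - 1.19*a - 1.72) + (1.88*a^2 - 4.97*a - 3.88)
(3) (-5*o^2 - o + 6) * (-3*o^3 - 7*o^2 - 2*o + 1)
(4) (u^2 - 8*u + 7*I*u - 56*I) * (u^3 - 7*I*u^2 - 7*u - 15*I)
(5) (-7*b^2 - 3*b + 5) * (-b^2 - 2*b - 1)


(1) = -sqrt(2)*s^5 - 14*sqrt(2)*s^4 - s^4 - 69*sqrt(2)*s^3 - 13*s^3 - 141*sqrt(2)*s^2 - 70*s^2 - 144*s - 99*sqrt(2)*s - 96
(2) = 1.94*a^4 + 3.68*a^3 + 5.78*a^2 - 6.16*a - 5.6
(3) = 15*o^5 + 38*o^4 - o^3 - 45*o^2 - 13*o + 6
(4) = u^5 - 8*u^4 + 42*u^3 - 336*u^2 - 64*I*u^2 + 105*u + 512*I*u - 840
(5) = 7*b^4 + 17*b^3 + 8*b^2 - 7*b - 5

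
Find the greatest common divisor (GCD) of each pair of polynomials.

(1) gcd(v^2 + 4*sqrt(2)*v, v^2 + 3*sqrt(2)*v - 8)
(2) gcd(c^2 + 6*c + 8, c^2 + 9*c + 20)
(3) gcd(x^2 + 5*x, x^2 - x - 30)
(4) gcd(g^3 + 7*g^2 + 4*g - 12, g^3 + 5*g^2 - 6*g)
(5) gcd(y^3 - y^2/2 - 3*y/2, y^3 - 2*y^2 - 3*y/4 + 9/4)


(1) = v + 4*sqrt(2)
(2) = c + 4
(3) = gcd(x*(x + 5), (x - 6)*(x + 5)) = x + 5
(4) = g^2 + 5*g - 6
(5) = y^2 - y/2 - 3/2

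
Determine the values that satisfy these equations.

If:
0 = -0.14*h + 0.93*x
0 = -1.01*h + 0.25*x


Then:
h = 0.00
x = 0.00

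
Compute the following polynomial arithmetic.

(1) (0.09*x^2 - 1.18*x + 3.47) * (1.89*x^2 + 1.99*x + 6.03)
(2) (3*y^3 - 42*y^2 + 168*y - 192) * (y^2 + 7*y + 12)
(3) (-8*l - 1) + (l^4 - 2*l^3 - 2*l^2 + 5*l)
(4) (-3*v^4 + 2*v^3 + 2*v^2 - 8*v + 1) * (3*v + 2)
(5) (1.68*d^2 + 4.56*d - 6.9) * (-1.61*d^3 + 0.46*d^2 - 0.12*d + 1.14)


(1) = 0.1701*x^4 - 2.0511*x^3 + 4.7528*x^2 - 0.2101*x + 20.9241
(2) = 3*y^5 - 21*y^4 - 90*y^3 + 480*y^2 + 672*y - 2304
(3) = l^4 - 2*l^3 - 2*l^2 - 3*l - 1
(4) = -9*v^5 + 10*v^3 - 20*v^2 - 13*v + 2
(5) = -2.7048*d^5 - 6.5688*d^4 + 13.005*d^3 - 1.806*d^2 + 6.0264*d - 7.866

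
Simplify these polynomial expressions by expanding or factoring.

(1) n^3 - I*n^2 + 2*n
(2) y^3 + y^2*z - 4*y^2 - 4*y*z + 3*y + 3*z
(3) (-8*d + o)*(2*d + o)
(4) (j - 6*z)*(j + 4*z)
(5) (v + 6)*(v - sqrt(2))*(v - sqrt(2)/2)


(1) = n*(n - 2*I)*(n + I)
(2) = (y - 3)*(y - 1)*(y + z)
(3) = -16*d^2 - 6*d*o + o^2
(4) = j^2 - 2*j*z - 24*z^2
(5) = v^3 - 3*sqrt(2)*v^2/2 + 6*v^2 - 9*sqrt(2)*v + v + 6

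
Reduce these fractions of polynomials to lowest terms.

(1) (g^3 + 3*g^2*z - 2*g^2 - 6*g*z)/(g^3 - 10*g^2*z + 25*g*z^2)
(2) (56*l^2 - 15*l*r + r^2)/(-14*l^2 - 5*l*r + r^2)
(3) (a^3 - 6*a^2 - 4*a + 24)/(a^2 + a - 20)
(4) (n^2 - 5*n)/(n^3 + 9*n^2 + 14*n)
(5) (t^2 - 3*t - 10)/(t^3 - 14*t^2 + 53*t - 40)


(1) = (g^2 + 3*g*z - 2*g - 6*z)/(g^2 - 10*g*z + 25*z^2)
(2) = (-8*l + r)/(2*l + r)
(3) = (a^3 - 6*a^2 - 4*a + 24)/(a^2 + a - 20)
(4) = (n - 5)/(n^2 + 9*n + 14)
(5) = (t + 2)/(t^2 - 9*t + 8)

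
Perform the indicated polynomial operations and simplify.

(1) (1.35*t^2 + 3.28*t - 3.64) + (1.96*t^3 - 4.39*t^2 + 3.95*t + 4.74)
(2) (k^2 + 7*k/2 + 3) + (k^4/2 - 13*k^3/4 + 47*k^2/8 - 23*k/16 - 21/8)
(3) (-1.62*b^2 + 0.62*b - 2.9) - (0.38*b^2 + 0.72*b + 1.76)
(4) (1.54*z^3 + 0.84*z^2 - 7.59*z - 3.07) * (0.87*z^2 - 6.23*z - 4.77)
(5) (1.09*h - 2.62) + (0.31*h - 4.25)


(1) = 1.96*t^3 - 3.04*t^2 + 7.23*t + 1.1
(2) = k^4/2 - 13*k^3/4 + 55*k^2/8 + 33*k/16 + 3/8
(3) = -2.0*b^2 - 0.1*b - 4.66
(4) = 1.3398*z^5 - 8.8634*z^4 - 19.1823*z^3 + 40.608*z^2 + 55.3304*z + 14.6439
(5) = 1.4*h - 6.87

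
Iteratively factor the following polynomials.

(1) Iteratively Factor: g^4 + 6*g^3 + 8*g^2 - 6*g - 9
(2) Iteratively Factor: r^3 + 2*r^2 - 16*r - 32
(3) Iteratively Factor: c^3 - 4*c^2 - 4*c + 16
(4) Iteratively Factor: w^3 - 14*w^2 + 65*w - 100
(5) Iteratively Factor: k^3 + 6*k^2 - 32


(1) = (g + 3)*(g^3 + 3*g^2 - g - 3) = (g + 1)*(g + 3)*(g^2 + 2*g - 3) = (g + 1)*(g + 3)^2*(g - 1)
(2) = (r + 4)*(r^2 - 2*r - 8) = (r + 2)*(r + 4)*(r - 4)
(3) = (c + 2)*(c^2 - 6*c + 8) = (c - 4)*(c + 2)*(c - 2)
(4) = (w - 4)*(w^2 - 10*w + 25) = (w - 5)*(w - 4)*(w - 5)
(5) = (k - 2)*(k^2 + 8*k + 16) = (k - 2)*(k + 4)*(k + 4)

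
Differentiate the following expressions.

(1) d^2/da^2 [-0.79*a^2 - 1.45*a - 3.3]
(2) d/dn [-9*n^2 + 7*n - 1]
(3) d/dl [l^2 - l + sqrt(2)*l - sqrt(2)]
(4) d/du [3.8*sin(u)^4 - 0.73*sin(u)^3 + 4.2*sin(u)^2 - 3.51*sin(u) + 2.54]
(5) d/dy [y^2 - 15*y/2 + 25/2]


(1) = -1.58000000000000
(2) = 7 - 18*n
(3) = 2*l - 1 + sqrt(2)
(4) = (15.2*sin(u)^3 - 2.19*sin(u)^2 + 8.4*sin(u) - 3.51)*cos(u)
(5) = 2*y - 15/2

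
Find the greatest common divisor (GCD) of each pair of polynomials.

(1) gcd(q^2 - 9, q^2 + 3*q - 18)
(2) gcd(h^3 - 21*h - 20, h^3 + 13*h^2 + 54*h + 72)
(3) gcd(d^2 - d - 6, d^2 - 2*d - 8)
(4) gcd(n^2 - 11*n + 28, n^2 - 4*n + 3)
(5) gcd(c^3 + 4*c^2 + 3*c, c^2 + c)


(1) = gcd((q - 3)*(q + 3), (q - 3)*(q + 6)) = q - 3
(2) = gcd((h - 5)*(h + 1)*(h + 4), (h + 3)*(h + 4)*(h + 6)) = h + 4
(3) = gcd((d - 3)*(d + 2), (d - 4)*(d + 2)) = d + 2
(4) = 1
(5) = gcd(c*(c + 1)*(c + 3), c*(c + 1)) = c^2 + c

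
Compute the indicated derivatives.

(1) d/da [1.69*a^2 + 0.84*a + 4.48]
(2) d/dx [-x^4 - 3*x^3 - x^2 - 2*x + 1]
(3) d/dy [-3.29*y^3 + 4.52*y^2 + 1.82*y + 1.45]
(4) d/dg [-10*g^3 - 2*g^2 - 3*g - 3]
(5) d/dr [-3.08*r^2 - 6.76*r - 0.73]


(1) = 3.38*a + 0.84
(2) = -4*x^3 - 9*x^2 - 2*x - 2
(3) = -9.87*y^2 + 9.04*y + 1.82
(4) = -30*g^2 - 4*g - 3
(5) = -6.16*r - 6.76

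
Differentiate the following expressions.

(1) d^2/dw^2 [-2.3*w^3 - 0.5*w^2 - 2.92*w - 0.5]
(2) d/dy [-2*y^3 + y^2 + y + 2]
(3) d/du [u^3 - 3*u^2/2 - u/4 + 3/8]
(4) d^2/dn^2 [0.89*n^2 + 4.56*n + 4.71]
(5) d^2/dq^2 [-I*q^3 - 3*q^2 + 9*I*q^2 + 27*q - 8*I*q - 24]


(1) = -13.8*w - 1.0
(2) = -6*y^2 + 2*y + 1
(3) = 3*u^2 - 3*u - 1/4
(4) = 1.78000000000000
(5) = -6*I*q - 6 + 18*I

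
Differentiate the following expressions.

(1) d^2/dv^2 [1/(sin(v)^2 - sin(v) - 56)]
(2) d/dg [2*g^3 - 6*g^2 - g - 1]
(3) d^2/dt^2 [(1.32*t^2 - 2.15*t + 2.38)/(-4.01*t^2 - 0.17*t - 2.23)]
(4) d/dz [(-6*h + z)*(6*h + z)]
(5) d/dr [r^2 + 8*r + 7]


(1) = (4*sin(v)^4 - 3*sin(v)^3 + 219*sin(v)^2 - 50*sin(v) - 114)/(sin(v) + cos(v)^2 + 55)^3
(2) = 6*g^2 - 12*g - 1
(3) = (70.944118*t^3 - 158.800812*t^2 - 125.090346*t + 27.669198)/(64.481201*t^6 + 8.200851*t^5 + 107.923536*t^4 + 9.126059*t^3 + 60.017328*t^2 + 2.536179*t + 11.089567)
(4) = 2*z
(5) = 2*r + 8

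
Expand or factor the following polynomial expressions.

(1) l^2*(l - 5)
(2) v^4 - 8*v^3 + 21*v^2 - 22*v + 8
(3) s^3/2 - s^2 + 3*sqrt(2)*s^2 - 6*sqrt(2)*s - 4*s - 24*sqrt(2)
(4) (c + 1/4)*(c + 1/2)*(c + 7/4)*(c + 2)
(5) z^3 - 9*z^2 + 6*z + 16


(1) = l^3 - 5*l^2
(2) = (v - 4)*(v - 2)*(v - 1)^2
(3) = (s/2 + 1)*(s - 4)*(s + 6*sqrt(2))
(4) = c^4 + 9*c^3/2 + 103*c^2/16 + 99*c/32 + 7/16
(5) = (z - 8)*(z - 2)*(z + 1)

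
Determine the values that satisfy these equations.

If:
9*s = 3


Then:
s = 1/3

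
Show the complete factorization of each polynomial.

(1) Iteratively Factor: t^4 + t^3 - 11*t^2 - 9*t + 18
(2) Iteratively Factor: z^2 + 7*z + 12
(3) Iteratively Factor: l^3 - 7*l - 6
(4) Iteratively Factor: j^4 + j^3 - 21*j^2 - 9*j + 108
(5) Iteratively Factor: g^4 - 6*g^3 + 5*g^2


(1) = (t + 2)*(t^3 - t^2 - 9*t + 9) = (t - 1)*(t + 2)*(t^2 - 9) = (t - 1)*(t + 2)*(t + 3)*(t - 3)
(2) = (z + 3)*(z + 4)
(3) = (l - 3)*(l^2 + 3*l + 2) = (l - 3)*(l + 2)*(l + 1)
(4) = (j - 3)*(j^3 + 4*j^2 - 9*j - 36) = (j - 3)*(j + 4)*(j^2 - 9) = (j - 3)*(j + 3)*(j + 4)*(j - 3)
(5) = (g)*(g^3 - 6*g^2 + 5*g) = g*(g - 5)*(g^2 - g) = g*(g - 5)*(g - 1)*(g)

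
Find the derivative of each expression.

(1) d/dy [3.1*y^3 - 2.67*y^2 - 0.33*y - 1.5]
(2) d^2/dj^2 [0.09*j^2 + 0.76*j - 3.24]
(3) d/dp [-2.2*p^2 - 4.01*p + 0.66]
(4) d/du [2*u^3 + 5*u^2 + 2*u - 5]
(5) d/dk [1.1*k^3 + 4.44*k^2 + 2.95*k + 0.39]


(1) = 9.3*y^2 - 5.34*y - 0.33
(2) = 0.180000000000000
(3) = -4.4*p - 4.01
(4) = 6*u^2 + 10*u + 2
(5) = 3.3*k^2 + 8.88*k + 2.95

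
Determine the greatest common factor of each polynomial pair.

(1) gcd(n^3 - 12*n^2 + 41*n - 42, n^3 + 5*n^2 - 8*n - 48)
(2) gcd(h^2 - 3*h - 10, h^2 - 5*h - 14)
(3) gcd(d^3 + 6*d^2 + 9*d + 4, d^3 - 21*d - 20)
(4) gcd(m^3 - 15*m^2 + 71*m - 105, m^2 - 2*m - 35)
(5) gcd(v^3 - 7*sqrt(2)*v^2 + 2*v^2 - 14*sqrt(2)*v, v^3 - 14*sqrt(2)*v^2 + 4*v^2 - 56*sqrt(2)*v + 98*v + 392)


(1) = n - 3
(2) = h + 2
(3) = gcd((d + 1)^2*(d + 4), (d - 5)*(d + 1)*(d + 4)) = d^2 + 5*d + 4
(4) = gcd((m - 7)*(m - 5)*(m - 3), (m - 7)*(m + 5)) = m - 7
(5) = v - 7*sqrt(2)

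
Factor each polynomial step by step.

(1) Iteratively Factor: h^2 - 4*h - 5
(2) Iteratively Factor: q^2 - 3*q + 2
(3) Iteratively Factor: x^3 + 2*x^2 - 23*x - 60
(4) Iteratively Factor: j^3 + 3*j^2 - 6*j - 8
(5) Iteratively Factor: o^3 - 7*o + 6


(1) = (h - 5)*(h + 1)
(2) = (q - 1)*(q - 2)
(3) = (x + 4)*(x^2 - 2*x - 15) = (x - 5)*(x + 4)*(x + 3)
(4) = (j - 2)*(j^2 + 5*j + 4) = (j - 2)*(j + 1)*(j + 4)
(5) = (o - 1)*(o^2 + o - 6) = (o - 1)*(o + 3)*(o - 2)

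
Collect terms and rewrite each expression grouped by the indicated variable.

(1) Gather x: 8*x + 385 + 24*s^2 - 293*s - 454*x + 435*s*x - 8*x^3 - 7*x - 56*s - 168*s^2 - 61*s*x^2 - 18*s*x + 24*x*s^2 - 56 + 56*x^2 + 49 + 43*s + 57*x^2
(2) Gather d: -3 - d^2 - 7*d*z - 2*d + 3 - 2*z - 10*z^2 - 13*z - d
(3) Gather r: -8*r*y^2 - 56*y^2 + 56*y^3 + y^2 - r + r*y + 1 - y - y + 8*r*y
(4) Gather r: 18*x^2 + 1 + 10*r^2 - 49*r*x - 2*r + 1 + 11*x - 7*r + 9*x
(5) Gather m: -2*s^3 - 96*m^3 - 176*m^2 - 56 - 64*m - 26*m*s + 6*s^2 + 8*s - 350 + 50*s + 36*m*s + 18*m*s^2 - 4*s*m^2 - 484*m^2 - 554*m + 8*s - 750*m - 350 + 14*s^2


(1) = -144*s^2 - 306*s - 8*x^3 + x^2*(113 - 61*s) + x*(24*s^2 + 417*s - 453) + 378
(2) = -d^2 + d*(-7*z - 3) - 10*z^2 - 15*z
(3) = r*(-8*y^2 + 9*y - 1) + 56*y^3 - 55*y^2 - 2*y + 1
(4) = 10*r^2 + r*(-49*x - 9) + 18*x^2 + 20*x + 2
(5) = -96*m^3 + m^2*(-4*s - 660) + m*(18*s^2 + 10*s - 1368) - 2*s^3 + 20*s^2 + 66*s - 756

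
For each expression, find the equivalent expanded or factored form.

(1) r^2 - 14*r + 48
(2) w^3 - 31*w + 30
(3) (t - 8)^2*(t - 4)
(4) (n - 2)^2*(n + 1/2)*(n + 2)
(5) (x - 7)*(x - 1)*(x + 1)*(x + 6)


(1) = (r - 8)*(r - 6)
(2) = (w - 5)*(w - 1)*(w + 6)
(3) = t^3 - 20*t^2 + 128*t - 256
(4) = n^4 - 3*n^3/2 - 5*n^2 + 6*n + 4
(5) = x^4 - x^3 - 43*x^2 + x + 42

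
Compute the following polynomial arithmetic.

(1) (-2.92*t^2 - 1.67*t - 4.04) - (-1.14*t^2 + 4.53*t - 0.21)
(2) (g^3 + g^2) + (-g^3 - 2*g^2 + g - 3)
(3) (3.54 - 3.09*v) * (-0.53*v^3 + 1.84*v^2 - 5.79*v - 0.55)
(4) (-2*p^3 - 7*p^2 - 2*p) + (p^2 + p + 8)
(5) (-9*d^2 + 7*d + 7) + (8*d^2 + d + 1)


(1) = -1.78*t^2 - 6.2*t - 3.83
(2) = -g^2 + g - 3
(3) = 1.6377*v^4 - 7.5618*v^3 + 24.4047*v^2 - 18.7971*v - 1.947
(4) = -2*p^3 - 6*p^2 - p + 8
(5) = -d^2 + 8*d + 8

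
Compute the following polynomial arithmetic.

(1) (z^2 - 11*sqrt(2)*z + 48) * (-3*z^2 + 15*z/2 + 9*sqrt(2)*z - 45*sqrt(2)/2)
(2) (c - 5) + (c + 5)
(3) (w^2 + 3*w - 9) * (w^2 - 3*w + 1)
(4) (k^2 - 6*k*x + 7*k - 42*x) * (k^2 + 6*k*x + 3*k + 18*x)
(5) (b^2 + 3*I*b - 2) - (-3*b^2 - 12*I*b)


(1) = -3*z^4 + 15*z^3/2 + 42*sqrt(2)*z^3 - 342*z^2 - 105*sqrt(2)*z^2 + 432*sqrt(2)*z + 855*z - 1080*sqrt(2)
(2) = 2*c
(3) = w^4 - 17*w^2 + 30*w - 9
(4) = k^4 + 10*k^3 - 36*k^2*x^2 + 21*k^2 - 360*k*x^2 - 756*x^2
(5) = 4*b^2 + 15*I*b - 2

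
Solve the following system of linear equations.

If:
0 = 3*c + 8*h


Then:
c = -8*h/3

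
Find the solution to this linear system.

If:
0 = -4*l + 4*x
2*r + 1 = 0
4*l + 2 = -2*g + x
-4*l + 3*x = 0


Then:
g = -1
l = 0
r = -1/2
x = 0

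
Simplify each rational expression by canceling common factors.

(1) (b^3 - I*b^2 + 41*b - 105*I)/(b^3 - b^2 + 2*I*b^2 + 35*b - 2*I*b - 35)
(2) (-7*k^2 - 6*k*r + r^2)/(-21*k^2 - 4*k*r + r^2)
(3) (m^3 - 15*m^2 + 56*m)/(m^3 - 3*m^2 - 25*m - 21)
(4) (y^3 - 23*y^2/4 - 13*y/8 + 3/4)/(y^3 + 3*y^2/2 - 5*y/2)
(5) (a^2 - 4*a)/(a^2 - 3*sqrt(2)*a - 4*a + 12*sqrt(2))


(1) = (b - 3*I)/(b - 1)
(2) = (k + r)/(3*k + r)
(3) = (m^2 - 8*m)/(m^2 + 4*m + 3)
(4) = (8*y^3 - 46*y^2 - 13*y + 6)/(8*y^3 + 12*y^2 - 20*y)
(5) = a/(a - 3*sqrt(2))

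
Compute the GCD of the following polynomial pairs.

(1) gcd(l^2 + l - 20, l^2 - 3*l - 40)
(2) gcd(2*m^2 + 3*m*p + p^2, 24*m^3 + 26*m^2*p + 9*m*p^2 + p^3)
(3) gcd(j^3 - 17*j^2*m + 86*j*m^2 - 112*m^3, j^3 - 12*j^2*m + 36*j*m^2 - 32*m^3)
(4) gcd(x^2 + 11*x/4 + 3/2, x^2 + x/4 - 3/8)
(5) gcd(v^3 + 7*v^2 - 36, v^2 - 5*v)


(1) = l + 5
(2) = 2*m + p
(3) = gcd((j - 8*m)*(j - 7*m)*(j - 2*m), (j - 8*m)*(j - 2*m)^2) = j^2 - 10*j*m + 16*m^2
(4) = x + 3/4
(5) = gcd((v - 2)*(v + 3)*(v + 6), v*(v - 5)) = 1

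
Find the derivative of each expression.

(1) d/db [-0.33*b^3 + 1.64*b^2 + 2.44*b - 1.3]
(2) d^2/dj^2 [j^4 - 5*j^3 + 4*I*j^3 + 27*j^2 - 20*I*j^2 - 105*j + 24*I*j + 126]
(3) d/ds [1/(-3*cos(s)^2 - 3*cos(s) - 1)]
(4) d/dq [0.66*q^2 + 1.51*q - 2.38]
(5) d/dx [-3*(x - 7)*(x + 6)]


(1) = -0.99*b^2 + 3.28*b + 2.44
(2) = 12*j^2 + j*(-30 + 24*I) + 54 - 40*I
(3) = -3*(2*cos(s) + 1)*sin(s)/(3*cos(s)^2 + 3*cos(s) + 1)^2
(4) = 1.32*q + 1.51
(5) = 3 - 6*x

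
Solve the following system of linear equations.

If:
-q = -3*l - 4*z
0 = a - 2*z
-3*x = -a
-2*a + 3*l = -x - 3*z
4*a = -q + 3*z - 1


Then:
a = -3/14
l = -1/84
q = -13/28
x = -1/14
z = -3/28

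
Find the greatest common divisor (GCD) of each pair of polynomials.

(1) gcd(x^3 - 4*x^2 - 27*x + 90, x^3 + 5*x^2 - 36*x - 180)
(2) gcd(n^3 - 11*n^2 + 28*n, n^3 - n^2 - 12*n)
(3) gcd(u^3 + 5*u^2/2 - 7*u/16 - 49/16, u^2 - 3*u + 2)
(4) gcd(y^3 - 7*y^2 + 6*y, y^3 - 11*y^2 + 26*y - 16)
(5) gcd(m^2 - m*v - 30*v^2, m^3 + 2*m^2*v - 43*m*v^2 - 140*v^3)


(1) = gcd((x - 6)*(x - 3)*(x + 5), (x - 6)*(x + 5)*(x + 6)) = x^2 - x - 30
(2) = n^2 - 4*n
(3) = u - 1
(4) = y - 1
(5) = gcd((m - 6*v)*(m + 5*v), (m - 7*v)*(m + 4*v)*(m + 5*v)) = m + 5*v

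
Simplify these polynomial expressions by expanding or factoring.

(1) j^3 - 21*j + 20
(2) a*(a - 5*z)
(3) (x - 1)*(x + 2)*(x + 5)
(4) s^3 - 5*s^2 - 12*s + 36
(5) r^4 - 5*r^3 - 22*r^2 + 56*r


(1) = (j - 4)*(j - 1)*(j + 5)
(2) = a^2 - 5*a*z
(3) = x^3 + 6*x^2 + 3*x - 10
(4) = (s - 6)*(s - 2)*(s + 3)
(5) = r*(r - 7)*(r - 2)*(r + 4)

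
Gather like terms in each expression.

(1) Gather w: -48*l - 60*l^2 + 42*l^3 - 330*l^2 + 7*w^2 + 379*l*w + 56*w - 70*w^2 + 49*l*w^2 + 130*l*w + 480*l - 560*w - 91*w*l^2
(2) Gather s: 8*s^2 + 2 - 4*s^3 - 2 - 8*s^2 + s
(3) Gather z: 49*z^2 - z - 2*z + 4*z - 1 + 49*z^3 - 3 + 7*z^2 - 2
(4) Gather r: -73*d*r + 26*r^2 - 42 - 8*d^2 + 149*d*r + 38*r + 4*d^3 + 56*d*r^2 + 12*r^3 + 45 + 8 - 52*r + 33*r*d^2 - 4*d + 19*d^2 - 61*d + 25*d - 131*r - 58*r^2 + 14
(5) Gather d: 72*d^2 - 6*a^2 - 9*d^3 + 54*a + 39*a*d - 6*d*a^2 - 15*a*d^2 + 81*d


(1) = 42*l^3 - 390*l^2 + 432*l + w^2*(49*l - 63) + w*(-91*l^2 + 509*l - 504)
(2) = -4*s^3 + s
(3) = 49*z^3 + 56*z^2 + z - 6
(4) = 4*d^3 + 11*d^2 - 40*d + 12*r^3 + r^2*(56*d - 32) + r*(33*d^2 + 76*d - 145) + 25
(5) = -6*a^2 + 54*a - 9*d^3 + d^2*(72 - 15*a) + d*(-6*a^2 + 39*a + 81)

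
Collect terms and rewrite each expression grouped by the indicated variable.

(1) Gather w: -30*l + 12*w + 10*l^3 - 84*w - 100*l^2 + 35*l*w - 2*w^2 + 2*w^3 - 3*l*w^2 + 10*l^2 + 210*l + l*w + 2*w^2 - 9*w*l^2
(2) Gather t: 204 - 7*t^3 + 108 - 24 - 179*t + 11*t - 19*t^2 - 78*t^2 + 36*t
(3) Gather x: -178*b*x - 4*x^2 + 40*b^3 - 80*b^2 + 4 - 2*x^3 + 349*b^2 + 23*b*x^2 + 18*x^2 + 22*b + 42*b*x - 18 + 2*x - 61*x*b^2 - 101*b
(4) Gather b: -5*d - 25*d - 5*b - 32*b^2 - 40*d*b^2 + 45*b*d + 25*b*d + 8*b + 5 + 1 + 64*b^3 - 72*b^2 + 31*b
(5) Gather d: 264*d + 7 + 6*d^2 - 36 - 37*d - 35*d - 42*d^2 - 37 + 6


(1) = 10*l^3 - 90*l^2 - 3*l*w^2 + 180*l + 2*w^3 + w*(-9*l^2 + 36*l - 72)
(2) = -7*t^3 - 97*t^2 - 132*t + 288
(3) = 40*b^3 + 269*b^2 - 79*b - 2*x^3 + x^2*(23*b + 14) + x*(-61*b^2 - 136*b + 2) - 14
(4) = 64*b^3 + b^2*(-40*d - 104) + b*(70*d + 34) - 30*d + 6
(5) = -36*d^2 + 192*d - 60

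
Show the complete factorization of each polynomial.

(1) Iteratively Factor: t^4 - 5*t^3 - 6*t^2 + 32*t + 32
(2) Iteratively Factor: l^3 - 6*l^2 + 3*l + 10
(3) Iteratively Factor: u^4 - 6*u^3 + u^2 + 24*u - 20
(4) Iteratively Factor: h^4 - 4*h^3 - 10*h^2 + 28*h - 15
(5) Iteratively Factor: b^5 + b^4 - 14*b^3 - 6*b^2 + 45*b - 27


(1) = (t - 4)*(t^3 - t^2 - 10*t - 8) = (t - 4)^2*(t^2 + 3*t + 2) = (t - 4)^2*(t + 1)*(t + 2)
(2) = (l - 2)*(l^2 - 4*l - 5) = (l - 5)*(l - 2)*(l + 1)
(3) = (u - 1)*(u^3 - 5*u^2 - 4*u + 20) = (u - 1)*(u + 2)*(u^2 - 7*u + 10) = (u - 2)*(u - 1)*(u + 2)*(u - 5)
(4) = (h - 1)*(h^3 - 3*h^2 - 13*h + 15) = (h - 5)*(h - 1)*(h^2 + 2*h - 3) = (h - 5)*(h - 1)^2*(h + 3)
(5) = (b - 1)*(b^4 + 2*b^3 - 12*b^2 - 18*b + 27) = (b - 1)*(b + 3)*(b^3 - b^2 - 9*b + 9) = (b - 1)*(b + 3)^2*(b^2 - 4*b + 3) = (b - 3)*(b - 1)*(b + 3)^2*(b - 1)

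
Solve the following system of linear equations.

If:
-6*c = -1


Then:
c = 1/6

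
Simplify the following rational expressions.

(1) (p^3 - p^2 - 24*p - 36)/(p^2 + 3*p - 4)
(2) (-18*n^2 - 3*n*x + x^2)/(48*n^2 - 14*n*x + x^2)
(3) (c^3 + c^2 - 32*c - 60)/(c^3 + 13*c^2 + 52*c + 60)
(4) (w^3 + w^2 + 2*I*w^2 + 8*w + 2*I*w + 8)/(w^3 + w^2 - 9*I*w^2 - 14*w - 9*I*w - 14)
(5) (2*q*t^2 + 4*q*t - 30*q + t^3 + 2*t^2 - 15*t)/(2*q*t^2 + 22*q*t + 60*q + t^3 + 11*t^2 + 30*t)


(1) = (p^3 - p^2 - 24*p - 36)/(p^2 + 3*p - 4)
(2) = (3*n + x)/(-8*n + x)
(3) = (c - 6)/(c + 6)
(4) = (w + 4*I)/(w - 7*I)
(5) = (t - 3)/(t + 6)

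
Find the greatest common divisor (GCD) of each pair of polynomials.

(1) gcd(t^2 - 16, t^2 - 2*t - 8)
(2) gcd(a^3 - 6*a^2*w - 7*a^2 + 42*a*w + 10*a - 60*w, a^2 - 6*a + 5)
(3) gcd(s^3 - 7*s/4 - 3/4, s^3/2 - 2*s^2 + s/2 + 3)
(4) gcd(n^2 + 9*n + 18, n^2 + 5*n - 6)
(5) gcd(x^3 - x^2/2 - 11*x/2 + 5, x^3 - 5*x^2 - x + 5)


(1) = gcd((t - 4)*(t + 4), (t - 4)*(t + 2)) = t - 4
(2) = gcd((a - 5)*(a - 2)*(a - 6*w), (a - 5)*(a - 1)) = a - 5
(3) = gcd((s - 3/2)*(s + 1/2)*(s + 1), (s/2 + 1/2)*(s - 3)*(s - 2)) = s + 1
(4) = gcd((n + 3)*(n + 6), (n - 1)*(n + 6)) = n + 6
(5) = x - 1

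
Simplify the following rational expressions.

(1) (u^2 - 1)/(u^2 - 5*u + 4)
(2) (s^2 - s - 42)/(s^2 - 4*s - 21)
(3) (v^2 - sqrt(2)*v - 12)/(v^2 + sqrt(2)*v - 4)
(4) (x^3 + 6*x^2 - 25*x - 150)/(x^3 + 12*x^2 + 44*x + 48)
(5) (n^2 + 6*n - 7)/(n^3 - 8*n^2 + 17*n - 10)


(1) = (u + 1)/(u - 4)
(2) = (s + 6)/(s + 3)
(3) = (v - 3*sqrt(2))/(v - sqrt(2))
(4) = (x^2 - 25)/(x^2 + 6*x + 8)
(5) = (n + 7)/(n^2 - 7*n + 10)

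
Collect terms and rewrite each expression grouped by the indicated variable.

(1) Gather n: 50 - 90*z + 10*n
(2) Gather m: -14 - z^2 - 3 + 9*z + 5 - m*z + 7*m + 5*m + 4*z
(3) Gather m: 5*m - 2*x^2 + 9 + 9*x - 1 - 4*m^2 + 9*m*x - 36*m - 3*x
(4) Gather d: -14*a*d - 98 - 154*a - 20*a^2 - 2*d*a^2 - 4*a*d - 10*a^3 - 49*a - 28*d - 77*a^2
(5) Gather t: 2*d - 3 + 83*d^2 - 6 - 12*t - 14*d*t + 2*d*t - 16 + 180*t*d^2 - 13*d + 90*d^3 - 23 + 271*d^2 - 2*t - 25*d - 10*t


(1) = 10*n - 90*z + 50
(2) = m*(12 - z) - z^2 + 13*z - 12
(3) = -4*m^2 + m*(9*x - 31) - 2*x^2 + 6*x + 8
(4) = -10*a^3 - 97*a^2 - 203*a + d*(-2*a^2 - 18*a - 28) - 98
(5) = 90*d^3 + 354*d^2 - 36*d + t*(180*d^2 - 12*d - 24) - 48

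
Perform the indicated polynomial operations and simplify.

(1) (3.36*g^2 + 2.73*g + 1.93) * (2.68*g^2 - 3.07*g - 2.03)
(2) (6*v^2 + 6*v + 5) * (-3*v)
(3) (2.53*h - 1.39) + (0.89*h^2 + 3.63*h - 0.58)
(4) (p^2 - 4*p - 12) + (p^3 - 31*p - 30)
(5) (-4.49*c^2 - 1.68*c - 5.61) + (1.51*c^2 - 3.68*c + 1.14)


(1) = 9.0048*g^4 - 2.9988*g^3 - 10.0295*g^2 - 11.467*g - 3.9179
(2) = -18*v^3 - 18*v^2 - 15*v
(3) = 0.89*h^2 + 6.16*h - 1.97
(4) = p^3 + p^2 - 35*p - 42
(5) = -2.98*c^2 - 5.36*c - 4.47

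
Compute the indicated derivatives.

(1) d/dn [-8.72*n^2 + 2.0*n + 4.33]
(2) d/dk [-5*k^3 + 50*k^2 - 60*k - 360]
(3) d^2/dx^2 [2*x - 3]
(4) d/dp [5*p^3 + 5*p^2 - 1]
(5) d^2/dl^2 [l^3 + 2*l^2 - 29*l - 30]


(1) = 2.0 - 17.44*n
(2) = -15*k^2 + 100*k - 60
(3) = 0
(4) = 5*p*(3*p + 2)
(5) = 6*l + 4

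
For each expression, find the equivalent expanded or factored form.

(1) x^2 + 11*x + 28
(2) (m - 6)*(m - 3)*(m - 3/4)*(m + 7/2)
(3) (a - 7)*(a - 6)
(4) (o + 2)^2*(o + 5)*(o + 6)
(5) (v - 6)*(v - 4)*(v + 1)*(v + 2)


(1) = (x + 4)*(x + 7)
(2) = m^4 - 25*m^3/4 - 75*m^2/8 + 585*m/8 - 189/4
(3) = a^2 - 13*a + 42
(4) = o^4 + 15*o^3 + 78*o^2 + 164*o + 120
(5) = v^4 - 7*v^3 - 4*v^2 + 52*v + 48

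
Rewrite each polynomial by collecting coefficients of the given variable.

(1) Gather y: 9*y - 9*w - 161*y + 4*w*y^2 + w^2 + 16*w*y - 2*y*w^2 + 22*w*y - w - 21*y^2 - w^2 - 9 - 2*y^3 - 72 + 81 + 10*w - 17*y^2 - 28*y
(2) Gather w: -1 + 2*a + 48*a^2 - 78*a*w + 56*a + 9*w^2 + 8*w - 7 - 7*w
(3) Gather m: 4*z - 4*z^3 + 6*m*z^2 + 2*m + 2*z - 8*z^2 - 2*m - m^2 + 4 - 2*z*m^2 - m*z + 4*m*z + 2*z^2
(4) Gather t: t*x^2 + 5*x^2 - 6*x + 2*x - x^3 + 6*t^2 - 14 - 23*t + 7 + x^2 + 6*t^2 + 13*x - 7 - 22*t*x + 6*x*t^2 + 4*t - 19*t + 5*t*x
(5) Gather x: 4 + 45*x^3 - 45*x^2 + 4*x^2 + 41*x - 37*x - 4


(1) = -2*y^3 + y^2*(4*w - 38) + y*(-2*w^2 + 38*w - 180)
(2) = 48*a^2 + 58*a + 9*w^2 + w*(1 - 78*a) - 8
(3) = m^2*(-2*z - 1) + m*(6*z^2 + 3*z) - 4*z^3 - 6*z^2 + 6*z + 4
(4) = t^2*(6*x + 12) + t*(x^2 - 17*x - 38) - x^3 + 6*x^2 + 9*x - 14
(5) = 45*x^3 - 41*x^2 + 4*x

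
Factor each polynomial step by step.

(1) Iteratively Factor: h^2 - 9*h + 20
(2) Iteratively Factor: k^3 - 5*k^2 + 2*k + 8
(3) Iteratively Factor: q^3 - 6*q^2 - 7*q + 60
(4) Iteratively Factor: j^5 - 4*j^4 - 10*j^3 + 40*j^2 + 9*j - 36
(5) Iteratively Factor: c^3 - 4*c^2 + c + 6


(1) = (h - 5)*(h - 4)
(2) = (k - 4)*(k^2 - k - 2) = (k - 4)*(k + 1)*(k - 2)
(3) = (q + 3)*(q^2 - 9*q + 20) = (q - 5)*(q + 3)*(q - 4)
(4) = (j - 4)*(j^4 - 10*j^2 + 9) = (j - 4)*(j - 3)*(j^3 + 3*j^2 - j - 3) = (j - 4)*(j - 3)*(j + 1)*(j^2 + 2*j - 3) = (j - 4)*(j - 3)*(j + 1)*(j + 3)*(j - 1)
(5) = (c - 3)*(c^2 - c - 2) = (c - 3)*(c + 1)*(c - 2)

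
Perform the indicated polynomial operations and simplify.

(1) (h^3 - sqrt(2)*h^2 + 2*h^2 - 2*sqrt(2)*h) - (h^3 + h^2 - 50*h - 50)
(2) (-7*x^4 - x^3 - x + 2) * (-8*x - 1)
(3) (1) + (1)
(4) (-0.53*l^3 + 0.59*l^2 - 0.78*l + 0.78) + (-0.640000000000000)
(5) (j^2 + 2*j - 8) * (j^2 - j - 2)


(1) = -sqrt(2)*h^2 + h^2 - 2*sqrt(2)*h + 50*h + 50
(2) = 56*x^5 + 15*x^4 + x^3 + 8*x^2 - 15*x - 2
(3) = 2
(4) = -0.53*l^3 + 0.59*l^2 - 0.78*l + 0.14
(5) = j^4 + j^3 - 12*j^2 + 4*j + 16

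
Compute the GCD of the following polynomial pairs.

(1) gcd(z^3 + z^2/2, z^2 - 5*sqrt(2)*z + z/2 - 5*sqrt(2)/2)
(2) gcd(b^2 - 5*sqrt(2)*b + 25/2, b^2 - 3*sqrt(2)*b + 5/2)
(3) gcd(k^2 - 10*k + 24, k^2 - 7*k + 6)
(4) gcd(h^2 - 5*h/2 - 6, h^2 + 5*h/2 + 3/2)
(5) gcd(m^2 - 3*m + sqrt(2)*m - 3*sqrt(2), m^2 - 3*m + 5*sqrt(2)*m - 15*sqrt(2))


(1) = z + 1/2
(2) = b - 5*sqrt(2)/2
(3) = gcd((k - 6)*(k - 4), (k - 6)*(k - 1)) = k - 6
(4) = gcd((h - 4)*(h + 3/2), (h + 1)*(h + 3/2)) = h + 3/2
(5) = m - 3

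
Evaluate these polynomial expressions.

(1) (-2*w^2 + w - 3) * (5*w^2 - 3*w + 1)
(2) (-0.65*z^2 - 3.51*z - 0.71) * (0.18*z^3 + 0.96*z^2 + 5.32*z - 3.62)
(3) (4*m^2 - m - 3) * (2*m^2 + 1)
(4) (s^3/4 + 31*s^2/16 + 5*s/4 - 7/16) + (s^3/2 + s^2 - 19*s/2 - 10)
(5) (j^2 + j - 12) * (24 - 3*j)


(1) = -10*w^4 + 11*w^3 - 20*w^2 + 10*w - 3
(2) = -0.117*z^5 - 1.2558*z^4 - 6.9554*z^3 - 17.0018*z^2 + 8.929*z + 2.5702
(3) = 8*m^4 - 2*m^3 - 2*m^2 - m - 3
(4) = 3*s^3/4 + 47*s^2/16 - 33*s/4 - 167/16
(5) = -3*j^3 + 21*j^2 + 60*j - 288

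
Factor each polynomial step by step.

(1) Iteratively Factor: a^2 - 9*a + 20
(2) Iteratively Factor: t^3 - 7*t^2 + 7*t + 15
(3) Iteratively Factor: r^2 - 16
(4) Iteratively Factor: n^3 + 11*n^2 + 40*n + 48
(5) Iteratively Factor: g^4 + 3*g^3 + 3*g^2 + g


(1) = (a - 5)*(a - 4)
(2) = (t - 5)*(t^2 - 2*t - 3) = (t - 5)*(t + 1)*(t - 3)
(3) = (r + 4)*(r - 4)
(4) = (n + 3)*(n^2 + 8*n + 16) = (n + 3)*(n + 4)*(n + 4)
(5) = (g + 1)*(g^3 + 2*g^2 + g) = (g + 1)^2*(g^2 + g) = g*(g + 1)^2*(g + 1)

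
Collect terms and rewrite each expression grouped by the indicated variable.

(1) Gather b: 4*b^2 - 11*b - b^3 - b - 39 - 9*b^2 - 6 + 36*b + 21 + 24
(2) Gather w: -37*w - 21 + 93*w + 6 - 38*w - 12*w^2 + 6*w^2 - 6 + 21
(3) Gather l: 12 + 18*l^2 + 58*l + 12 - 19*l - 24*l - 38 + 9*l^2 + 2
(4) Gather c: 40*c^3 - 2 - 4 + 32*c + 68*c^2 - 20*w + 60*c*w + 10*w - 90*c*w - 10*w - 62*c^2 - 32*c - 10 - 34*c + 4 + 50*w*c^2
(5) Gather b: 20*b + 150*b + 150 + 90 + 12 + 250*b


(1) = -b^3 - 5*b^2 + 24*b
(2) = -6*w^2 + 18*w
(3) = 27*l^2 + 15*l - 12
(4) = 40*c^3 + c^2*(50*w + 6) + c*(-30*w - 34) - 20*w - 12
(5) = 420*b + 252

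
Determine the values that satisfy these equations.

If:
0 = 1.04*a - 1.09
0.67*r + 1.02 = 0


Then:
a = 1.05
r = -1.52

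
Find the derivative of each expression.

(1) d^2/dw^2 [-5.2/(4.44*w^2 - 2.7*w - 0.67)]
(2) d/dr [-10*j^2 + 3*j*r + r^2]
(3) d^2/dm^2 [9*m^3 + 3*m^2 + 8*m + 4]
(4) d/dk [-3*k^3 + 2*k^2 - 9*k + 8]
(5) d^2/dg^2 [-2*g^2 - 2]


(1) = (-205.02144*w^2 + 124.6752*w + 5.2*(8.88*w - 2.7)*(17.76*w - 5.4) + 30.93792)/(-4.44*w^2 + 2.7*w + 0.67)^3
(2) = 3*j + 2*r
(3) = 54*m + 6
(4) = -9*k^2 + 4*k - 9
(5) = -4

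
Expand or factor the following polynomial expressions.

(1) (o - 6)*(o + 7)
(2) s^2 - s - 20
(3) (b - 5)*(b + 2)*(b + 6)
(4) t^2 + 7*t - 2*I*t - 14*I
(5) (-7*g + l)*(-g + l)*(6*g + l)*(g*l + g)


(1) = o^2 + o - 42
(2) = (s - 5)*(s + 4)
(3) = b^3 + 3*b^2 - 28*b - 60
(4) = (t + 7)*(t - 2*I)
(5) = 42*g^4*l + 42*g^4 - 41*g^3*l^2 - 41*g^3*l - 2*g^2*l^3 - 2*g^2*l^2 + g*l^4 + g*l^3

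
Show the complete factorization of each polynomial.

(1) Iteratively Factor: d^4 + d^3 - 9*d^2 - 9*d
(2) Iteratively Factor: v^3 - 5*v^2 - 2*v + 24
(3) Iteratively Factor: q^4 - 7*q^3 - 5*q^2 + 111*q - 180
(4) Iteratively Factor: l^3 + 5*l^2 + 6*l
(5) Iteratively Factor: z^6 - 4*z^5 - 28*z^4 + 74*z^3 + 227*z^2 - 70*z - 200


(1) = (d - 3)*(d^3 + 4*d^2 + 3*d) = d*(d - 3)*(d^2 + 4*d + 3) = d*(d - 3)*(d + 3)*(d + 1)
(2) = (v + 2)*(v^2 - 7*v + 12) = (v - 4)*(v + 2)*(v - 3)
(3) = (q - 3)*(q^3 - 4*q^2 - 17*q + 60) = (q - 3)*(q + 4)*(q^2 - 8*q + 15) = (q - 3)^2*(q + 4)*(q - 5)
(4) = (l + 2)*(l^2 + 3*l) = (l + 2)*(l + 3)*(l)
(5) = (z - 1)*(z^5 - 3*z^4 - 31*z^3 + 43*z^2 + 270*z + 200) = (z - 1)*(z + 2)*(z^4 - 5*z^3 - 21*z^2 + 85*z + 100) = (z - 5)*(z - 1)*(z + 2)*(z^3 - 21*z - 20) = (z - 5)^2*(z - 1)*(z + 2)*(z^2 + 5*z + 4) = (z - 5)^2*(z - 1)*(z + 2)*(z + 4)*(z + 1)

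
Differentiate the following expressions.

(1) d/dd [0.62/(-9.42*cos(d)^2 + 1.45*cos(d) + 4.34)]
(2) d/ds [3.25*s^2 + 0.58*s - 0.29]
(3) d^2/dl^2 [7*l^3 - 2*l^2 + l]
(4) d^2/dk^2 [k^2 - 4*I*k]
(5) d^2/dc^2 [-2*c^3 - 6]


(1) = (0.899 - 11.6808*cos(d))*sin(d)/(-9.42*cos(d)^2 + 1.45*cos(d) + 4.34)^2
(2) = 6.5*s + 0.58
(3) = 42*l - 4
(4) = 2
(5) = -12*c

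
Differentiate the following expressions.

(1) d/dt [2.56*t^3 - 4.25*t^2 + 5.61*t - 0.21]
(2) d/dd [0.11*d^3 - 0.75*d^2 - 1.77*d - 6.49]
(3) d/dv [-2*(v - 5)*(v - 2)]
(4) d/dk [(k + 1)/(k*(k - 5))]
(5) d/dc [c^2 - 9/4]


(1) = 7.68*t^2 - 8.5*t + 5.61
(2) = 0.33*d^2 - 1.5*d - 1.77
(3) = 14 - 4*v
(4) = (-k^2 - 2*k + 5)/(k^2*(k^2 - 10*k + 25))
(5) = 2*c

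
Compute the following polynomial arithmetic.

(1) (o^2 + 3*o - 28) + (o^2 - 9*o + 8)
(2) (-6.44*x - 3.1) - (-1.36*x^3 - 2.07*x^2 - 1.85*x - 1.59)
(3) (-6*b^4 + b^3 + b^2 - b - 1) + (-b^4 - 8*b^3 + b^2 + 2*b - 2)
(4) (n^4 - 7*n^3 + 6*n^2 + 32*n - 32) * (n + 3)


(1) = 2*o^2 - 6*o - 20
(2) = 1.36*x^3 + 2.07*x^2 - 4.59*x - 1.51
(3) = -7*b^4 - 7*b^3 + 2*b^2 + b - 3
(4) = n^5 - 4*n^4 - 15*n^3 + 50*n^2 + 64*n - 96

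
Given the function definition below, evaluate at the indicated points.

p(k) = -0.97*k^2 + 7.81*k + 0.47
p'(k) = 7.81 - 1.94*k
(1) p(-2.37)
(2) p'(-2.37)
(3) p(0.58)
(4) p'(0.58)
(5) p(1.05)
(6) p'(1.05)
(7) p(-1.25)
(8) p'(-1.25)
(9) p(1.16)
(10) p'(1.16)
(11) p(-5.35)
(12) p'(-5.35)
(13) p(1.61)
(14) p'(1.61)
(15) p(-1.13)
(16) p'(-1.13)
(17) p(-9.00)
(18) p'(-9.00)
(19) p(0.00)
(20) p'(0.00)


(1) = -23.49
(2) = 12.41
(3) = 4.67
(4) = 6.68
(5) = 7.60
(6) = 5.77
(7) = -10.81
(8) = 10.23
(9) = 8.22
(10) = 5.56
(11) = -69.08
(12) = 18.19
(13) = 10.53
(14) = 4.69
(15) = -9.59
(16) = 10.00
(17) = -148.39
(18) = 25.27
(19) = 0.47
(20) = 7.81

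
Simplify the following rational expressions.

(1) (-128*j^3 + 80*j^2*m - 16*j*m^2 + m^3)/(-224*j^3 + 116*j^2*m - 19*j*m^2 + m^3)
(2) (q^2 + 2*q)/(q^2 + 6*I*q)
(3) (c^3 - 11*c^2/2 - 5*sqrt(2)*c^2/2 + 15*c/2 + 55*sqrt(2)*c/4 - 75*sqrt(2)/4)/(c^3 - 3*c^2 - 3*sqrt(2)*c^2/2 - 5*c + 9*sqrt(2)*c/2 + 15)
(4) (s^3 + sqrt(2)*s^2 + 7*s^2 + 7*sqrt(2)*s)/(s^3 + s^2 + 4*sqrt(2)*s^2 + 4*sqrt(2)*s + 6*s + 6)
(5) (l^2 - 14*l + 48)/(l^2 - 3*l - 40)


(1) = (4*j - m)/(7*j - m)
(2) = (q + 2)/(q + 6*I)
(3) = (8*c - 20)/(8*c + 8*sqrt(2))
(4) = (s^2 + 7*s)/(s^2 + s*(1 + 3*sqrt(2)) + 3*sqrt(2))
(5) = (l - 6)/(l + 5)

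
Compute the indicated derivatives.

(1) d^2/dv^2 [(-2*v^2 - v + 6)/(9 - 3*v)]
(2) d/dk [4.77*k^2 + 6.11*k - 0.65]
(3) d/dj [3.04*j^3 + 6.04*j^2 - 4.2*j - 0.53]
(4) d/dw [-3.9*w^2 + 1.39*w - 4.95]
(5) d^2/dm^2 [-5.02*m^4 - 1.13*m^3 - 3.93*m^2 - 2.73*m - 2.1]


(1) = 10/(v^3 - 9*v^2 + 27*v - 27)
(2) = 9.54*k + 6.11
(3) = 9.12*j^2 + 12.08*j - 4.2
(4) = 1.39 - 7.8*w
(5) = -60.24*m^2 - 6.78*m - 7.86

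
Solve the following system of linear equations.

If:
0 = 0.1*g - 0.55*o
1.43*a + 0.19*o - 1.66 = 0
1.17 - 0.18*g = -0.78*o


Then:
a = 0.42
g = 30.64
o = 5.57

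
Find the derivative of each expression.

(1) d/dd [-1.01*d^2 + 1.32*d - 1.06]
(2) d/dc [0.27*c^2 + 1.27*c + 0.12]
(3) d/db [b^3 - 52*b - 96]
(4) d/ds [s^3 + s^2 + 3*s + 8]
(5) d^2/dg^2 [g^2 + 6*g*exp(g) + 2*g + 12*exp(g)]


(1) = 1.32 - 2.02*d
(2) = 0.54*c + 1.27
(3) = 3*b^2 - 52
(4) = 3*s^2 + 2*s + 3
(5) = 6*g*exp(g) + 24*exp(g) + 2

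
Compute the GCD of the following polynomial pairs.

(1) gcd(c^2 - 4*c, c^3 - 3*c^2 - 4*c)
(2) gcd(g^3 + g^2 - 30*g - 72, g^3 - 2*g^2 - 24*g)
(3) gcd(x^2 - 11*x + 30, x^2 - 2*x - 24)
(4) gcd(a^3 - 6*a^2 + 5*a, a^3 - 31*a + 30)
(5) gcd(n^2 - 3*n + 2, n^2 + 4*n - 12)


(1) = gcd(c*(c - 4), c*(c - 4)*(c + 1)) = c^2 - 4*c
(2) = gcd((g - 6)*(g + 3)*(g + 4), g*(g - 6)*(g + 4)) = g^2 - 2*g - 24
(3) = gcd((x - 6)*(x - 5), (x - 6)*(x + 4)) = x - 6
(4) = a^2 - 6*a + 5
(5) = n - 2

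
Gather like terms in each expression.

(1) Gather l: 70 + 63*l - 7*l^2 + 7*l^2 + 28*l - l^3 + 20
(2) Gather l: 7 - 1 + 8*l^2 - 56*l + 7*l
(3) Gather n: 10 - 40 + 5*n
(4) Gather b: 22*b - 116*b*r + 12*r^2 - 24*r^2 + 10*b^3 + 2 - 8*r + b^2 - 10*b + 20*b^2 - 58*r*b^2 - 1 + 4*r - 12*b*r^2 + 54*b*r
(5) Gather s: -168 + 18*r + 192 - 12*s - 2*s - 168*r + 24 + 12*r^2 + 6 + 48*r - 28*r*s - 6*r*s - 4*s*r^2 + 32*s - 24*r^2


(1) = -l^3 + 91*l + 90
(2) = 8*l^2 - 49*l + 6
(3) = 5*n - 30
(4) = 10*b^3 + b^2*(21 - 58*r) + b*(-12*r^2 - 62*r + 12) - 12*r^2 - 4*r + 1
(5) = -12*r^2 - 102*r + s*(-4*r^2 - 34*r + 18) + 54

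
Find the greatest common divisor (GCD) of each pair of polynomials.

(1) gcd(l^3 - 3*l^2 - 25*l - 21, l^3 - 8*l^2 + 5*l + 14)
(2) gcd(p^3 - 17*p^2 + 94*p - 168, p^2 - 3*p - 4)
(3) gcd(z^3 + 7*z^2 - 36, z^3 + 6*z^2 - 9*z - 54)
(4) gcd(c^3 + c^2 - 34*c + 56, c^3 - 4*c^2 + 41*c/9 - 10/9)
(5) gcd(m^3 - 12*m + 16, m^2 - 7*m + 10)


(1) = gcd((l - 7)*(l + 1)*(l + 3), (l - 7)*(l - 2)*(l + 1)) = l^2 - 6*l - 7
(2) = p - 4
(3) = gcd((z - 2)*(z + 3)*(z + 6), (z - 3)*(z + 3)*(z + 6)) = z^2 + 9*z + 18
(4) = gcd((c - 4)*(c - 2)*(c + 7), (c - 2)*(c - 5/3)*(c - 1/3)) = c - 2
(5) = gcd((m - 2)^2*(m + 4), (m - 5)*(m - 2)) = m - 2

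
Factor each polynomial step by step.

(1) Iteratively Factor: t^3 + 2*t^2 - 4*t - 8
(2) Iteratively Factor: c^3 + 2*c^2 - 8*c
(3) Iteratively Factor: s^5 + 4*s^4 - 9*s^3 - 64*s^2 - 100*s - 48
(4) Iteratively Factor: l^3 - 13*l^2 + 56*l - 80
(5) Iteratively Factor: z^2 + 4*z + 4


(1) = (t + 2)*(t^2 - 4) = (t + 2)^2*(t - 2)
(2) = (c + 4)*(c^2 - 2*c) = c*(c + 4)*(c - 2)
(3) = (s + 3)*(s^4 + s^3 - 12*s^2 - 28*s - 16) = (s + 1)*(s + 3)*(s^3 - 12*s - 16) = (s - 4)*(s + 1)*(s + 3)*(s^2 + 4*s + 4) = (s - 4)*(s + 1)*(s + 2)*(s + 3)*(s + 2)
(4) = (l - 4)*(l^2 - 9*l + 20) = (l - 5)*(l - 4)*(l - 4)
(5) = (z + 2)*(z + 2)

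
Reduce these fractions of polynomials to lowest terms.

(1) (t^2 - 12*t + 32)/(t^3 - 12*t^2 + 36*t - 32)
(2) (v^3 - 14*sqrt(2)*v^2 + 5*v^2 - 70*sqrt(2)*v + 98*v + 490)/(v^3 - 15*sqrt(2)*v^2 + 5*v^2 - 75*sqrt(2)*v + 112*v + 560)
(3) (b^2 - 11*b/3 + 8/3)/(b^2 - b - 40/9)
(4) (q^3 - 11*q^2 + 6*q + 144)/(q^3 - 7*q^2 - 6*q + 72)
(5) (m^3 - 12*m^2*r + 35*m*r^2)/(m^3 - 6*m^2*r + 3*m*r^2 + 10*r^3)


(1) = (t - 4)/(t^2 - 4*t + 4)
(2) = (v - 7*sqrt(2))/(v - 8*sqrt(2))
(3) = (3*b - 3)/(3*b + 5)
(4) = (q - 8)/(q - 4)
(5) = (-m^2 + 7*m*r)/(-m^2 + m*r + 2*r^2)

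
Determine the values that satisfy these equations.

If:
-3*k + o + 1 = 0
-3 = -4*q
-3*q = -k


Then:
k = 9/4
o = 23/4
q = 3/4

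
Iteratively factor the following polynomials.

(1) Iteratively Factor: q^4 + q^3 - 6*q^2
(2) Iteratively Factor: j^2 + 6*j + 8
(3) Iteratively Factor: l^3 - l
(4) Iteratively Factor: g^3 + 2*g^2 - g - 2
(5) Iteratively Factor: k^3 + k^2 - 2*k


(1) = (q)*(q^3 + q^2 - 6*q) = q*(q + 3)*(q^2 - 2*q) = q^2*(q + 3)*(q - 2)
(2) = (j + 2)*(j + 4)
(3) = (l)*(l^2 - 1) = l*(l + 1)*(l - 1)
(4) = (g - 1)*(g^2 + 3*g + 2) = (g - 1)*(g + 2)*(g + 1)
(5) = (k)*(k^2 + k - 2) = k*(k + 2)*(k - 1)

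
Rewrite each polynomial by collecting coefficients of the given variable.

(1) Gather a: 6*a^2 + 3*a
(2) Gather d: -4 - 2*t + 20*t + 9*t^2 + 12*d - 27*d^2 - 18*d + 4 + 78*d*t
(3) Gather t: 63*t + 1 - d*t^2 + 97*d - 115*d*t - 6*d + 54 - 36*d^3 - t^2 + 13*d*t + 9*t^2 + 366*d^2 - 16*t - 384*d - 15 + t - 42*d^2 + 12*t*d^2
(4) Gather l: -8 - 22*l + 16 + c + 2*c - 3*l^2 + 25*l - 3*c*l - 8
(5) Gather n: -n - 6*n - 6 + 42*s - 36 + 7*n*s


(1) = 6*a^2 + 3*a
(2) = -27*d^2 + d*(78*t - 6) + 9*t^2 + 18*t
(3) = -36*d^3 + 324*d^2 - 293*d + t^2*(8 - d) + t*(12*d^2 - 102*d + 48) + 40
(4) = 3*c - 3*l^2 + l*(3 - 3*c)
(5) = n*(7*s - 7) + 42*s - 42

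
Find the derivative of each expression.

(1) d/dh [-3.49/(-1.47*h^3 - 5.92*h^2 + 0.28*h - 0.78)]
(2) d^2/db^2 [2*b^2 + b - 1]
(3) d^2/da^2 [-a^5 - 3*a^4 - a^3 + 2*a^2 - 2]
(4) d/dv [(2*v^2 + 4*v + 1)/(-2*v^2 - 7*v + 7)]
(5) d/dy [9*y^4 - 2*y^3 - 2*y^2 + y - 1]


(1) = (-15.3909*h^2 - 41.3216*h + 0.9772)/(1.47*h^3 + 5.92*h^2 - 0.28*h + 0.78)^2
(2) = 4
(3) = -20*a^3 - 36*a^2 - 6*a + 4
(4) = (-6*v^2 + 32*v + 35)/(4*v^4 + 28*v^3 + 21*v^2 - 98*v + 49)
(5) = 36*y^3 - 6*y^2 - 4*y + 1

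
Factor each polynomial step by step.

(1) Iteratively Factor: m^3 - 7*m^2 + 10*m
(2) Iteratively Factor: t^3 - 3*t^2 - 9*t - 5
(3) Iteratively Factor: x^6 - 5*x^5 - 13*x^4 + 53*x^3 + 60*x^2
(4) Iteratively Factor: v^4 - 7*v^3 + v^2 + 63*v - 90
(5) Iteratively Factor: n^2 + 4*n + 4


(1) = (m)*(m^2 - 7*m + 10) = m*(m - 2)*(m - 5)
(2) = (t + 1)*(t^2 - 4*t - 5) = (t + 1)^2*(t - 5)
(3) = (x + 1)*(x^5 - 6*x^4 - 7*x^3 + 60*x^2) = (x - 5)*(x + 1)*(x^4 - x^3 - 12*x^2) = (x - 5)*(x + 1)*(x + 3)*(x^3 - 4*x^2) = (x - 5)*(x - 4)*(x + 1)*(x + 3)*(x^2) = x*(x - 5)*(x - 4)*(x + 1)*(x + 3)*(x)
(4) = (v - 2)*(v^3 - 5*v^2 - 9*v + 45) = (v - 3)*(v - 2)*(v^2 - 2*v - 15) = (v - 3)*(v - 2)*(v + 3)*(v - 5)
(5) = (n + 2)*(n + 2)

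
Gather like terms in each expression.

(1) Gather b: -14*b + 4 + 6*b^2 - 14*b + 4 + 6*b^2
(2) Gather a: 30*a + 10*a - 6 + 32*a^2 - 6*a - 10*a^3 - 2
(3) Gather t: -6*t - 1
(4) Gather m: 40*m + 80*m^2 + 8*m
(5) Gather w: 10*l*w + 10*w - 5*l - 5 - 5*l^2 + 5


(1) = 12*b^2 - 28*b + 8
(2) = -10*a^3 + 32*a^2 + 34*a - 8
(3) = -6*t - 1
(4) = 80*m^2 + 48*m
(5) = -5*l^2 - 5*l + w*(10*l + 10)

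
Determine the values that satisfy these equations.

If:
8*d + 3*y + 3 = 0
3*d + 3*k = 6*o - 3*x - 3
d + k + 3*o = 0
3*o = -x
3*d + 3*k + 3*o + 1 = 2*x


Then:
No Solution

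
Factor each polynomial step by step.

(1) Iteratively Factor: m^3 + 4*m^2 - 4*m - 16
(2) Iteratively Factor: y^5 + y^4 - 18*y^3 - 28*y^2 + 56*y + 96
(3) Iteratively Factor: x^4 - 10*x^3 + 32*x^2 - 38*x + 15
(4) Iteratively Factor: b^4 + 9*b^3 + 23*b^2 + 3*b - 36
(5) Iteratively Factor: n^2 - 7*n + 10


(1) = (m + 2)*(m^2 + 2*m - 8) = (m + 2)*(m + 4)*(m - 2)
(2) = (y + 2)*(y^4 - y^3 - 16*y^2 + 4*y + 48) = (y + 2)^2*(y^3 - 3*y^2 - 10*y + 24) = (y - 2)*(y + 2)^2*(y^2 - y - 12) = (y - 4)*(y - 2)*(y + 2)^2*(y + 3)
(3) = (x - 5)*(x^3 - 5*x^2 + 7*x - 3) = (x - 5)*(x - 3)*(x^2 - 2*x + 1) = (x - 5)*(x - 3)*(x - 1)*(x - 1)
(4) = (b + 4)*(b^3 + 5*b^2 + 3*b - 9) = (b + 3)*(b + 4)*(b^2 + 2*b - 3) = (b + 3)^2*(b + 4)*(b - 1)
(5) = (n - 5)*(n - 2)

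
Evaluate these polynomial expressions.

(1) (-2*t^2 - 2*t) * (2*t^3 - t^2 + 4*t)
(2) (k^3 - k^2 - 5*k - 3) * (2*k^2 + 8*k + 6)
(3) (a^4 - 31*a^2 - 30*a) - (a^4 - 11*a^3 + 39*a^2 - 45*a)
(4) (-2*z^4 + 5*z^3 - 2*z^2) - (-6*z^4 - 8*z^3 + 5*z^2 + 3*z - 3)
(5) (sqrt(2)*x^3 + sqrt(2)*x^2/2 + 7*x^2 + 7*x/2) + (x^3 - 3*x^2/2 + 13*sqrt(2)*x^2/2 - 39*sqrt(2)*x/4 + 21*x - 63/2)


(1) = -4*t^5 - 2*t^4 - 6*t^3 - 8*t^2
(2) = 2*k^5 + 6*k^4 - 12*k^3 - 52*k^2 - 54*k - 18
(3) = 11*a^3 - 70*a^2 + 15*a
(4) = 4*z^4 + 13*z^3 - 7*z^2 - 3*z + 3
(5) = x^3 + sqrt(2)*x^3 + 11*x^2/2 + 7*sqrt(2)*x^2 - 39*sqrt(2)*x/4 + 49*x/2 - 63/2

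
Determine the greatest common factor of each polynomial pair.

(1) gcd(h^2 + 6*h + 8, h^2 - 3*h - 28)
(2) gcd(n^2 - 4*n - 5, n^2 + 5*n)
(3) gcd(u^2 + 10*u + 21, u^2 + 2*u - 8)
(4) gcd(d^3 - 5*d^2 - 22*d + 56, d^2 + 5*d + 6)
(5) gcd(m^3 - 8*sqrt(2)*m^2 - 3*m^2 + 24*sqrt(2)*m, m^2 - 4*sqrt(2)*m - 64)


(1) = h + 4
(2) = gcd((n - 5)*(n + 1), n*(n + 5)) = 1
(3) = gcd((u + 3)*(u + 7), (u - 2)*(u + 4)) = 1
(4) = 1
(5) = gcd(m*(m - 3)*(m - 8*sqrt(2)), (m - 8*sqrt(2))*(m + 4*sqrt(2))) = m - 8*sqrt(2)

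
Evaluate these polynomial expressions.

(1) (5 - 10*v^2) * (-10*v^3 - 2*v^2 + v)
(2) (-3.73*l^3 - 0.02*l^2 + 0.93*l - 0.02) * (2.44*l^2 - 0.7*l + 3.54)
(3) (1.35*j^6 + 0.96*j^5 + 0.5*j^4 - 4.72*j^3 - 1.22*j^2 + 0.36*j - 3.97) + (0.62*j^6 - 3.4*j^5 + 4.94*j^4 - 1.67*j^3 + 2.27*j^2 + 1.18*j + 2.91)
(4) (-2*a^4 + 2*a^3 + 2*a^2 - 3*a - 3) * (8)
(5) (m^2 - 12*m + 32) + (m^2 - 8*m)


(1) = 100*v^5 + 20*v^4 - 60*v^3 - 10*v^2 + 5*v
(2) = -9.1012*l^5 + 2.5622*l^4 - 10.921*l^3 - 0.7706*l^2 + 3.3062*l - 0.0708
(3) = 1.97*j^6 - 2.44*j^5 + 5.44*j^4 - 6.39*j^3 + 1.05*j^2 + 1.54*j - 1.06
(4) = -16*a^4 + 16*a^3 + 16*a^2 - 24*a - 24
(5) = 2*m^2 - 20*m + 32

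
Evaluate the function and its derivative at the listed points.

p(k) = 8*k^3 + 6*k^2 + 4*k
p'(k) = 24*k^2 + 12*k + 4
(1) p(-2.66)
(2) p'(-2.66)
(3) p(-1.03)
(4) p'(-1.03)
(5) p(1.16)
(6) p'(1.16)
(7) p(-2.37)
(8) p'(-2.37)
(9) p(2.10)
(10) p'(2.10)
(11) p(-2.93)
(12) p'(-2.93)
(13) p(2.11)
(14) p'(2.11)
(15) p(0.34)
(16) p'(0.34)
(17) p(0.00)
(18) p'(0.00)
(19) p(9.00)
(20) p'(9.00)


(1) = -118.76
(2) = 141.89
(3) = -6.50
(4) = 17.10
(5) = 25.20
(6) = 50.21
(7) = -82.28
(8) = 110.37
(9) = 108.95
(10) = 135.04
(11) = -161.44
(12) = 174.88
(13) = 110.30
(14) = 136.17
(15) = 2.37
(16) = 10.85
(17) = 0.00
(18) = 4.00
(19) = 6354.00
(20) = 2056.00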